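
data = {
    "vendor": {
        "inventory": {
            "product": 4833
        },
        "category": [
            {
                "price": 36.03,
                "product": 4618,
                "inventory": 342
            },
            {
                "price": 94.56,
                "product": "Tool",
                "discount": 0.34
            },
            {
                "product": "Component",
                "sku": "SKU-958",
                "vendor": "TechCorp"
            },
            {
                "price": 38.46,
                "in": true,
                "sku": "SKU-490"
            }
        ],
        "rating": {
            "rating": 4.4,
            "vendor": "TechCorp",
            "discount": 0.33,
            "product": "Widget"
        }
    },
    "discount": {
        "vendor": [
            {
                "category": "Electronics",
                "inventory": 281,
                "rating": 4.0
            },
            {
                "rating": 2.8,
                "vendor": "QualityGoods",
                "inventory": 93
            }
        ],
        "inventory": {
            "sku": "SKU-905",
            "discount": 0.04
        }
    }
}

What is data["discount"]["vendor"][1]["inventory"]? 93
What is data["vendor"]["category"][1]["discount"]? 0.34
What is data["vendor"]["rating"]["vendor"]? "TechCorp"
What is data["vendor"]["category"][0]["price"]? 36.03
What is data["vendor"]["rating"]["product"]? "Widget"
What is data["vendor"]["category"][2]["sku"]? "SKU-958"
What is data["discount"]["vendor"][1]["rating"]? 2.8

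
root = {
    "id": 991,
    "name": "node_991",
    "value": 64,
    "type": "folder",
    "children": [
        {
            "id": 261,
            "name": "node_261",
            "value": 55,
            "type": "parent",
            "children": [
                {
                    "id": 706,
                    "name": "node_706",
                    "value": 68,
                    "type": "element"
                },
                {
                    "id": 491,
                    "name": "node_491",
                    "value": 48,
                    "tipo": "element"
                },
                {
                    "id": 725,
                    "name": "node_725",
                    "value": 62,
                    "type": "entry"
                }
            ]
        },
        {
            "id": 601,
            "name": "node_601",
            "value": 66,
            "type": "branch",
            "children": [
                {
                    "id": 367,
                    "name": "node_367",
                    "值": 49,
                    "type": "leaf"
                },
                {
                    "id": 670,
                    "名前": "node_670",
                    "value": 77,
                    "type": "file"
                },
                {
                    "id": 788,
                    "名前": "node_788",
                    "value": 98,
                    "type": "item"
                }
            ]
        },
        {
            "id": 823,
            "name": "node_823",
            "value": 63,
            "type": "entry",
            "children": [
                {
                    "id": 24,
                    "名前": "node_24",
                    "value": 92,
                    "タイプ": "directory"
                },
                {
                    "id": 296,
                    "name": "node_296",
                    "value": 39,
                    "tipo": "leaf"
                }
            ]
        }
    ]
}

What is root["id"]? 991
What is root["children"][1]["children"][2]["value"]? 98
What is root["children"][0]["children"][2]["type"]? "entry"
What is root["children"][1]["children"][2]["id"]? 788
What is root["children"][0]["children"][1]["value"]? 48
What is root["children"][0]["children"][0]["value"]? 68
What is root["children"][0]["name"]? "node_261"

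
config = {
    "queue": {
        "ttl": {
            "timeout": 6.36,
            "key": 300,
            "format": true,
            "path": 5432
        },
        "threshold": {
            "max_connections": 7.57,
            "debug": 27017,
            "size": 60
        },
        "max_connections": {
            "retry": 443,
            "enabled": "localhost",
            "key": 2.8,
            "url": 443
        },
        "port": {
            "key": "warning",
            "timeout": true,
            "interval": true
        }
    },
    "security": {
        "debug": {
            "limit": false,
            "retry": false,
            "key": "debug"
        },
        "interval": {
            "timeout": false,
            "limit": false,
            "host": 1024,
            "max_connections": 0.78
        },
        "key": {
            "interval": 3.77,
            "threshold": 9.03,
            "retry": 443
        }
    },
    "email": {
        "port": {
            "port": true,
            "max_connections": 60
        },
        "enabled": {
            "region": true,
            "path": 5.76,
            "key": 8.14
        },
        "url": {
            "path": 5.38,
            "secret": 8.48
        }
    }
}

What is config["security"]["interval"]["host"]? 1024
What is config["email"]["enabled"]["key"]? 8.14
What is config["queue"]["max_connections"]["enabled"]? "localhost"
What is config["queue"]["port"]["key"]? "warning"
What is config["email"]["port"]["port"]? True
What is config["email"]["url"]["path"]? 5.38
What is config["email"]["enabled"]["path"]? 5.76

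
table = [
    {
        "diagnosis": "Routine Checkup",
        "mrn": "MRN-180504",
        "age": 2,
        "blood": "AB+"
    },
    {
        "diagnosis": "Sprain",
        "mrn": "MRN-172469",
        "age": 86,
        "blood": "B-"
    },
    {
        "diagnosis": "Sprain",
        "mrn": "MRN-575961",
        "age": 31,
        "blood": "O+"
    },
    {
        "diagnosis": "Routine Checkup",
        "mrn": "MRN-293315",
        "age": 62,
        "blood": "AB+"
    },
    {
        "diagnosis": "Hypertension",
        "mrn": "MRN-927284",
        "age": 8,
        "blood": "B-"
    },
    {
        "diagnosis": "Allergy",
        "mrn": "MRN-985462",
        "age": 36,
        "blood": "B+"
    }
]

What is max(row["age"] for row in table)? 86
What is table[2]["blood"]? "O+"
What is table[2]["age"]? 31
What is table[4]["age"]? 8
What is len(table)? 6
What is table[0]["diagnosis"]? "Routine Checkup"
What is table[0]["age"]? 2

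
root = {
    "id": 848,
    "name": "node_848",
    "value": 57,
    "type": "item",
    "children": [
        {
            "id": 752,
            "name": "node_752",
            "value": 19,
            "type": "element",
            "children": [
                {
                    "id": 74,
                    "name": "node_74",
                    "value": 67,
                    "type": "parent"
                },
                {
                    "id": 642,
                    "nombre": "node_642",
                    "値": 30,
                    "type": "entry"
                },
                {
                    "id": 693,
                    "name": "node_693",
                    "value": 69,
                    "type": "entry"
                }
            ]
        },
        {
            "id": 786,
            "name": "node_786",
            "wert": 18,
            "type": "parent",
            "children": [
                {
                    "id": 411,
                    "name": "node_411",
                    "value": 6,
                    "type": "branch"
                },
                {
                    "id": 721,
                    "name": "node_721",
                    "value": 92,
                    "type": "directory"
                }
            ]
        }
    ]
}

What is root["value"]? 57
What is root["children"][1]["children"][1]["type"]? "directory"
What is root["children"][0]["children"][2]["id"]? 693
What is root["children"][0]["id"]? 752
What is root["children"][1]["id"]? 786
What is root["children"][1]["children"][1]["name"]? "node_721"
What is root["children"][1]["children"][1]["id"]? 721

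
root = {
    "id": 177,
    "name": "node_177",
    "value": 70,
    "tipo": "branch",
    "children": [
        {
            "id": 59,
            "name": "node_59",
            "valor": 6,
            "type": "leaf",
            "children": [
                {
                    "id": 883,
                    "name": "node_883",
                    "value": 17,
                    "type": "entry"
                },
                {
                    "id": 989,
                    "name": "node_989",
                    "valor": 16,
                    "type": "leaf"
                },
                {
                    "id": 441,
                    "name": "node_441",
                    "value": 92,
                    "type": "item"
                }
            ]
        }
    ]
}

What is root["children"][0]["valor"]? 6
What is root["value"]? 70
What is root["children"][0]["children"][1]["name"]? "node_989"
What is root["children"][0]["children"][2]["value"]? 92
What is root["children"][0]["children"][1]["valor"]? 16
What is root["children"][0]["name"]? "node_59"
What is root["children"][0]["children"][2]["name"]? "node_441"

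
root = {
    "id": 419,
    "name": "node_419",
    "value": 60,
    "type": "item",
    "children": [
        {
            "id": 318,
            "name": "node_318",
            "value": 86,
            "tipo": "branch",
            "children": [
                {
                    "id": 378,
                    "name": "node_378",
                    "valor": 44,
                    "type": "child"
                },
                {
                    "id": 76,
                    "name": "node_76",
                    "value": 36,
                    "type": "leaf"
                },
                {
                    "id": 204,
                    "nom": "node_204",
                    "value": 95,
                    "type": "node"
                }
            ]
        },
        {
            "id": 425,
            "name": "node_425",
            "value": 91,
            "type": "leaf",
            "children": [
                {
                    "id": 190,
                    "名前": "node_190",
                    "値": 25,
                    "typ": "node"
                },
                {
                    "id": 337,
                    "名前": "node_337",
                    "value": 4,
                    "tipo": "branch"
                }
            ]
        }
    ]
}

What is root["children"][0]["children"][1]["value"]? 36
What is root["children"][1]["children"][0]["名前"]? "node_190"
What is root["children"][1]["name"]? "node_425"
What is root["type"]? "item"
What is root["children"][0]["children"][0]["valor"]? 44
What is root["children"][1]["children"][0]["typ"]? "node"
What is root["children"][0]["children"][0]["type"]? "child"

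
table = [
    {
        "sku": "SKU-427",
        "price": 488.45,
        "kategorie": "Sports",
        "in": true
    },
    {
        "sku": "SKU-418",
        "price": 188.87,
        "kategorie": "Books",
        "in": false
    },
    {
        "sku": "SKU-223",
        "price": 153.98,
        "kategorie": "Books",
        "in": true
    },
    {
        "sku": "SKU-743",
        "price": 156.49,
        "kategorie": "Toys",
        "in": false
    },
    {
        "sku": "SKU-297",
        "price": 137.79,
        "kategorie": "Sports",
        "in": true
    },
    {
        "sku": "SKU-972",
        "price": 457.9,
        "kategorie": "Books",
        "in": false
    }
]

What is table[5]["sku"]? "SKU-972"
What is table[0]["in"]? True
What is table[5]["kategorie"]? "Books"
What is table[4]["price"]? 137.79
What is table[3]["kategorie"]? "Toys"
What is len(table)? 6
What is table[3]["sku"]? "SKU-743"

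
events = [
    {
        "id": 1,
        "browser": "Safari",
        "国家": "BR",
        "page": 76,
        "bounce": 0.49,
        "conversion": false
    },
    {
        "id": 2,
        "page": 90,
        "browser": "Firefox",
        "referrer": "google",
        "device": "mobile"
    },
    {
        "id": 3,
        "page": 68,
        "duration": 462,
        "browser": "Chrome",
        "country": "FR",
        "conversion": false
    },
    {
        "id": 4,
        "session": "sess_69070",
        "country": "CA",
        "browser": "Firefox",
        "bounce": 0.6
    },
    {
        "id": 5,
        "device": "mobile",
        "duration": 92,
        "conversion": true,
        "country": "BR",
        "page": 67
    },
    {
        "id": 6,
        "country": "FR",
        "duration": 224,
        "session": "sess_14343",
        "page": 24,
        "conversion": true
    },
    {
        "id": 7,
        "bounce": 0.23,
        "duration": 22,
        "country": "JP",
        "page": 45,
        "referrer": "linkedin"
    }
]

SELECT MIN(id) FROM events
1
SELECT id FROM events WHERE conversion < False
[]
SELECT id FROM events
[1, 2, 3, 4, 5, 6, 7]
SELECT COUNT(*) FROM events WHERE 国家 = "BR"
1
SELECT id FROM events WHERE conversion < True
[1, 3]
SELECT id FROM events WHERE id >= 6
[6, 7]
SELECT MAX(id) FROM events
7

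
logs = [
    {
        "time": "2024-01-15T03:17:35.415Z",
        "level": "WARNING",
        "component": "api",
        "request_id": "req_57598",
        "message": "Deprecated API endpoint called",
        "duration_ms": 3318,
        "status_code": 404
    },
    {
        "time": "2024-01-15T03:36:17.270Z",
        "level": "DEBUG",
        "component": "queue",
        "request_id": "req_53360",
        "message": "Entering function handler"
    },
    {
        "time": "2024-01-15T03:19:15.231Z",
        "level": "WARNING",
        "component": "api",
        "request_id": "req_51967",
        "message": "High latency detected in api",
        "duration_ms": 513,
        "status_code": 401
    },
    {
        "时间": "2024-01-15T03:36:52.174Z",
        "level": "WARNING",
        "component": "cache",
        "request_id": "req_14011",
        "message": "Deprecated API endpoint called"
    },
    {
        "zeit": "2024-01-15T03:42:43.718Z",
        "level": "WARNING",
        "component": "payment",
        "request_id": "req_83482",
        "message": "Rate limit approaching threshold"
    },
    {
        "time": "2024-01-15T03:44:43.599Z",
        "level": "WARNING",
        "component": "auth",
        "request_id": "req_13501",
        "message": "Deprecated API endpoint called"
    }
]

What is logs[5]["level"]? "WARNING"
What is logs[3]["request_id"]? "req_14011"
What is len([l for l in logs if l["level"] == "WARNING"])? 5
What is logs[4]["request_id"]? "req_83482"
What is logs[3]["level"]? "WARNING"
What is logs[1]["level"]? "DEBUG"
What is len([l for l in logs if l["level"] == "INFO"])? 0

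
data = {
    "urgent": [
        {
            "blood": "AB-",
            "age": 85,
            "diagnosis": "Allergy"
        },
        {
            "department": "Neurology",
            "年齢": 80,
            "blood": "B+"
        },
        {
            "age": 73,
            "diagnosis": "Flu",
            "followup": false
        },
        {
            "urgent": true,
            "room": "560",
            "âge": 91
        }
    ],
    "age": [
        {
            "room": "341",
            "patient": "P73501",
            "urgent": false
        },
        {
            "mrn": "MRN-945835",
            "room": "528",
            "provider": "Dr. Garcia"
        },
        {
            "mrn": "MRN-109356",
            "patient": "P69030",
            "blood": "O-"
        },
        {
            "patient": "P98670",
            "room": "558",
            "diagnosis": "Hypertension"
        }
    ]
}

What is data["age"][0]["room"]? "341"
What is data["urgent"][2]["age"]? 73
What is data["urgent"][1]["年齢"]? 80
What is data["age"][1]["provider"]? "Dr. Garcia"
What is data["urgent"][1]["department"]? "Neurology"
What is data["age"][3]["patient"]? "P98670"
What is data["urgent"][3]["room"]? "560"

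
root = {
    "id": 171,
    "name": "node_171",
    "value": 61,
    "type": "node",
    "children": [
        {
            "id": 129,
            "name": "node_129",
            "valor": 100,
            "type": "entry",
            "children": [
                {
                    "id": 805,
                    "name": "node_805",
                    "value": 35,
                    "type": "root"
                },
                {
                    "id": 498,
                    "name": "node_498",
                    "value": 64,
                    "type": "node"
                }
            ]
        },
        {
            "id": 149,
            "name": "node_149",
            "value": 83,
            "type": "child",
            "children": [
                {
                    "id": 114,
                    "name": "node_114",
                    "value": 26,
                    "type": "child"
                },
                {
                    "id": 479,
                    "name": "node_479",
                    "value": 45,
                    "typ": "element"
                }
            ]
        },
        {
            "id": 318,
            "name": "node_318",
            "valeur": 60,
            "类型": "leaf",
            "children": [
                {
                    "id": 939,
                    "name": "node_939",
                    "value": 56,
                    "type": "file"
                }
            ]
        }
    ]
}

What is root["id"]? 171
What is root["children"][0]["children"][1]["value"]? 64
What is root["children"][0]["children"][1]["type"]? "node"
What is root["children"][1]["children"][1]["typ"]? "element"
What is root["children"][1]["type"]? "child"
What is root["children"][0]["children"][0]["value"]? 35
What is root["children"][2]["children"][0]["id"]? 939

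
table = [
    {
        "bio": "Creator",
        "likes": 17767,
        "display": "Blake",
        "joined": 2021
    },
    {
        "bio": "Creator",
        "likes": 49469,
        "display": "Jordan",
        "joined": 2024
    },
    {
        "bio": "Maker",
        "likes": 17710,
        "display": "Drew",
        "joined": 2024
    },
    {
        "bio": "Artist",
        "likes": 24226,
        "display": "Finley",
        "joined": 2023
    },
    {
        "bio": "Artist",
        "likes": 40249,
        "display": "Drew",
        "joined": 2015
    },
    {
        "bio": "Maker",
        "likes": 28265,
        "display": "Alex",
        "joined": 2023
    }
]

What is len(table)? 6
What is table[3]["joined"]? 2023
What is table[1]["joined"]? 2024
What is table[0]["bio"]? "Creator"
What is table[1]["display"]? "Jordan"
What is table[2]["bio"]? "Maker"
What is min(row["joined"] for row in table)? 2015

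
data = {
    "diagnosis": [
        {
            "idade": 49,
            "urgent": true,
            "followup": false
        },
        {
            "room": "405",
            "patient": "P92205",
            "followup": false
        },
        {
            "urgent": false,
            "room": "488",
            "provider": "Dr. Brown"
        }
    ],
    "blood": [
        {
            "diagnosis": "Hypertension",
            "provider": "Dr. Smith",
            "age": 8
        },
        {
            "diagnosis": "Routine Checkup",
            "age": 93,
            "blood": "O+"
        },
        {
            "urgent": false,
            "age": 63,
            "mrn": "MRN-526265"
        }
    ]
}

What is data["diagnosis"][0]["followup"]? False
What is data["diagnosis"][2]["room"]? "488"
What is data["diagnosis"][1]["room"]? "405"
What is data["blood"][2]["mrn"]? "MRN-526265"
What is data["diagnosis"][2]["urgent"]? False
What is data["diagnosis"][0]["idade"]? 49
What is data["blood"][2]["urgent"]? False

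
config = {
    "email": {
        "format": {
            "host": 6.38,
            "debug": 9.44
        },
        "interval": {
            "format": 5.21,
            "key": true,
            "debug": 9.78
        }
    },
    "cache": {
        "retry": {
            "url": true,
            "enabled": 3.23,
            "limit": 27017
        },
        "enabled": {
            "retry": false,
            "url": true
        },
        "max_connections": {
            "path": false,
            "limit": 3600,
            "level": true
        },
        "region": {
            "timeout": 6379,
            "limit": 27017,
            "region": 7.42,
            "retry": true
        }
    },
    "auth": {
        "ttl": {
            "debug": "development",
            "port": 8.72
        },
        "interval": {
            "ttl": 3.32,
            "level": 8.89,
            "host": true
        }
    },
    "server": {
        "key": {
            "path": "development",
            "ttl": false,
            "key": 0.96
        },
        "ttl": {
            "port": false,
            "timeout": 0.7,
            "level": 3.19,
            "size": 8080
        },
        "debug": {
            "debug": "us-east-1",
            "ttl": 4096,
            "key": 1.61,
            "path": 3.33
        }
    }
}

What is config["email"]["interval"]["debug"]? 9.78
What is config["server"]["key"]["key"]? 0.96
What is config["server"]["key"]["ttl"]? False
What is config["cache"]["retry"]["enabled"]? 3.23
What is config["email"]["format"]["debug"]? 9.44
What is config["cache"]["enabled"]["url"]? True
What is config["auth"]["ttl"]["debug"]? "development"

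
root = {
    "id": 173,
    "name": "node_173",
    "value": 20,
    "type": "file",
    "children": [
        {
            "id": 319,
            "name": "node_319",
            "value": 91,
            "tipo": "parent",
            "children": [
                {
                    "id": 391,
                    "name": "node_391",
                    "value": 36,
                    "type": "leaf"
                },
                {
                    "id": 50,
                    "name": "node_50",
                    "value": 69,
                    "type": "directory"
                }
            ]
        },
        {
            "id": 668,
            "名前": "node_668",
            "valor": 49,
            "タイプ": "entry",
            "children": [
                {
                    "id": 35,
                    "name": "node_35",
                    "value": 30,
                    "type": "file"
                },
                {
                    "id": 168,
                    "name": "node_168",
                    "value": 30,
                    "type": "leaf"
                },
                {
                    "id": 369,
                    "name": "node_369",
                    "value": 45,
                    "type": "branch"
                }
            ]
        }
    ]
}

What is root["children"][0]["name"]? "node_319"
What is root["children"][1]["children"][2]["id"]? 369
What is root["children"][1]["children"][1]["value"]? 30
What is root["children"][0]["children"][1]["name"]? "node_50"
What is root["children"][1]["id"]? 668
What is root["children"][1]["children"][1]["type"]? "leaf"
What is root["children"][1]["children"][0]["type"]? "file"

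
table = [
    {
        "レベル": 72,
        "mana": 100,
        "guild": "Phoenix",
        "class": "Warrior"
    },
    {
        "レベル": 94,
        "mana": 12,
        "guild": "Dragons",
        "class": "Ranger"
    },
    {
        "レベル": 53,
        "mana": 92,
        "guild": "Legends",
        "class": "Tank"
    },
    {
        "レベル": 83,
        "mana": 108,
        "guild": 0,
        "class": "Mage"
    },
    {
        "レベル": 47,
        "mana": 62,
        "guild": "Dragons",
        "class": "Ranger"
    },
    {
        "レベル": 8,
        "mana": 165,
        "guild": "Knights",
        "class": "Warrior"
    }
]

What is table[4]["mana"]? 62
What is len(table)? 6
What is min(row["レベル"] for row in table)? 8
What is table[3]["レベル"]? 83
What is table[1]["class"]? "Ranger"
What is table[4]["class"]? "Ranger"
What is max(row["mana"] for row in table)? 165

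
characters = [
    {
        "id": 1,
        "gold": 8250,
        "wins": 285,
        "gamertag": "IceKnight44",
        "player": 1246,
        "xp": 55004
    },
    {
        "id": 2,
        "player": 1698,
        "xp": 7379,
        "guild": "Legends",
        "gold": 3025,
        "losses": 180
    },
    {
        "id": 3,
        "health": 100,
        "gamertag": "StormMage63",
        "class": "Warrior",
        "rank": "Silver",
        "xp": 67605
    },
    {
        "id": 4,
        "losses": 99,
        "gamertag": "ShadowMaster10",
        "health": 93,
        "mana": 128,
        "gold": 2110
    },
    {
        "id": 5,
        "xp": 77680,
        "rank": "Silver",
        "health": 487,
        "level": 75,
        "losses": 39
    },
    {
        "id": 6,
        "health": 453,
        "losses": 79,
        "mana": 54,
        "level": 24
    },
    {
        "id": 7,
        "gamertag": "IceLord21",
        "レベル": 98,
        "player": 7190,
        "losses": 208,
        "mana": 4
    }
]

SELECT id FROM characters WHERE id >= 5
[5, 6, 7]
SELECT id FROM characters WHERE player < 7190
[1, 2]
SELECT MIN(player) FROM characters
1246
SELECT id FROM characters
[1, 2, 3, 4, 5, 6, 7]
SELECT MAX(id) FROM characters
7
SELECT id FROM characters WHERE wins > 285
[]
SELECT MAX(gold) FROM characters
8250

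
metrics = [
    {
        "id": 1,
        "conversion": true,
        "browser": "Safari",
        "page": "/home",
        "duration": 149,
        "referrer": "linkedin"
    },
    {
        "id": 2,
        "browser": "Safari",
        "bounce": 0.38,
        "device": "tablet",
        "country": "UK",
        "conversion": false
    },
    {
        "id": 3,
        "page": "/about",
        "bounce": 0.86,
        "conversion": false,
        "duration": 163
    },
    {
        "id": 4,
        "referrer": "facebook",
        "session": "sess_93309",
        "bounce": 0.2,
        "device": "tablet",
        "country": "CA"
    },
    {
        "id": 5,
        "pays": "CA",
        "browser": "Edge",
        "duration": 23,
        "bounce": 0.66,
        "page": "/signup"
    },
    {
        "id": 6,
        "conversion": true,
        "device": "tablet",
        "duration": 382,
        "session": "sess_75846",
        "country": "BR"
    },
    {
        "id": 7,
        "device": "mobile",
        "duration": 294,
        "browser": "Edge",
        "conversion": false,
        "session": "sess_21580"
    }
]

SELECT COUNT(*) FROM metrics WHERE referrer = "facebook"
1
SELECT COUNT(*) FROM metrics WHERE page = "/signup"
1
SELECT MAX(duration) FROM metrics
382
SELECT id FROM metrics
[1, 2, 3, 4, 5, 6, 7]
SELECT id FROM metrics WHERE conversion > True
[]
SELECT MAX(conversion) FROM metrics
True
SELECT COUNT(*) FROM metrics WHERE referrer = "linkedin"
1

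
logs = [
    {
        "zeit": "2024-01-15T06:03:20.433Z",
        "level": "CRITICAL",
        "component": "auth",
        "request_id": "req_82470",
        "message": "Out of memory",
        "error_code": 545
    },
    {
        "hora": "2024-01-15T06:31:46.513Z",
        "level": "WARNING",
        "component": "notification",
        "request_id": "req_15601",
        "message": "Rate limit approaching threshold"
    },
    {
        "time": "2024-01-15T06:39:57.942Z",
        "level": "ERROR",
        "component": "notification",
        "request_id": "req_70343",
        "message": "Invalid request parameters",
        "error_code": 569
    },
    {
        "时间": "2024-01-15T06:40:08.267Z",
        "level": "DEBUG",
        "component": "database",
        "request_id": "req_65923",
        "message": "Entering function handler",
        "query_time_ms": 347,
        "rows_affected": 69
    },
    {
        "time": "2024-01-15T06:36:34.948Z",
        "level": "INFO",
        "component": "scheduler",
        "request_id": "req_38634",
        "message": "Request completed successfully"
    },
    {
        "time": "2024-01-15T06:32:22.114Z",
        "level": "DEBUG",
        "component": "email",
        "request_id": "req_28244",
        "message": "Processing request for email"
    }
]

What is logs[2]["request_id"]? "req_70343"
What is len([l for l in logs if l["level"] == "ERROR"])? 1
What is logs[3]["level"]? "DEBUG"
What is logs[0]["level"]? "CRITICAL"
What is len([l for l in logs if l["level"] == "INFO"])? 1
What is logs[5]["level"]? "DEBUG"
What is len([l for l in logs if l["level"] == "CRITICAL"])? 1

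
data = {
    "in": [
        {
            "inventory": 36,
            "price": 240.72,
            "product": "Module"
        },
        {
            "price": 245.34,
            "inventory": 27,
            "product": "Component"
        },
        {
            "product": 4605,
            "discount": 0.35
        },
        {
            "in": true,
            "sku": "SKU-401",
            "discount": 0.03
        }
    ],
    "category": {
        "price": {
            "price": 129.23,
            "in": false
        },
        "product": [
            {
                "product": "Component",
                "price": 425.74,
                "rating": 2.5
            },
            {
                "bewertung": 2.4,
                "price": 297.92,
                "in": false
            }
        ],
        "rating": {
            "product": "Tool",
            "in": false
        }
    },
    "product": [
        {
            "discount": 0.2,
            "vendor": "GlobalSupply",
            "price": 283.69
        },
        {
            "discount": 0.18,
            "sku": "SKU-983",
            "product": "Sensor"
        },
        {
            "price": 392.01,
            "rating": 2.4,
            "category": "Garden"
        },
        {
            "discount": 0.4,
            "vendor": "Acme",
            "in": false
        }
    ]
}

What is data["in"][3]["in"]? True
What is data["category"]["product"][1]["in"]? False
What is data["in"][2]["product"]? 4605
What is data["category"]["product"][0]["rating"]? 2.5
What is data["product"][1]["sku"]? "SKU-983"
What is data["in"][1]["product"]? "Component"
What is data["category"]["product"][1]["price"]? 297.92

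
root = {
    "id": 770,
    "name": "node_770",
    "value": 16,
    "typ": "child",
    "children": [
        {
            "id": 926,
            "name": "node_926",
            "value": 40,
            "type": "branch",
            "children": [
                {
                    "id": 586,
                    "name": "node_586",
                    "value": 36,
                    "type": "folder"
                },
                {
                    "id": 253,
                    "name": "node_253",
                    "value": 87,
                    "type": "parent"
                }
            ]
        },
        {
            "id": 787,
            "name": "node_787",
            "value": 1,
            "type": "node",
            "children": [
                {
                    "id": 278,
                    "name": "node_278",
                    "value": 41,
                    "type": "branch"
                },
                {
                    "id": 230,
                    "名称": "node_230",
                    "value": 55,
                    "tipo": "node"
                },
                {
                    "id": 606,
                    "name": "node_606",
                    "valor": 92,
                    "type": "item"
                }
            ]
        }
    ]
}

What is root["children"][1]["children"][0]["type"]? "branch"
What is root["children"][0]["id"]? 926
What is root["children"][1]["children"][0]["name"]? "node_278"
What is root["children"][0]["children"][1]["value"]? 87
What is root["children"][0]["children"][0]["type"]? "folder"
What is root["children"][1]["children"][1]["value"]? 55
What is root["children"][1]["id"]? 787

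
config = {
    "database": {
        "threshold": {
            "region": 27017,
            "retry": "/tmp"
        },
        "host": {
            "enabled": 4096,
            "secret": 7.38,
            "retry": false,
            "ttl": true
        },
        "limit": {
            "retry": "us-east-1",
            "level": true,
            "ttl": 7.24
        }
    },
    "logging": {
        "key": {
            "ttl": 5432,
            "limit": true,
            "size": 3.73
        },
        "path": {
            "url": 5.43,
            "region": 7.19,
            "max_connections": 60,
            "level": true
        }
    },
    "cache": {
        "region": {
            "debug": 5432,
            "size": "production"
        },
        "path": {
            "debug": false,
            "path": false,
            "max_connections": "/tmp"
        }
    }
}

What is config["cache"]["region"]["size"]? "production"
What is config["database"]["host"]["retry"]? False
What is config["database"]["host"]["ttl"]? True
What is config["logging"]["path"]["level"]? True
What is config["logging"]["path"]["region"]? 7.19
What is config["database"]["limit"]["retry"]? "us-east-1"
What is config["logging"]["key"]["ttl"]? 5432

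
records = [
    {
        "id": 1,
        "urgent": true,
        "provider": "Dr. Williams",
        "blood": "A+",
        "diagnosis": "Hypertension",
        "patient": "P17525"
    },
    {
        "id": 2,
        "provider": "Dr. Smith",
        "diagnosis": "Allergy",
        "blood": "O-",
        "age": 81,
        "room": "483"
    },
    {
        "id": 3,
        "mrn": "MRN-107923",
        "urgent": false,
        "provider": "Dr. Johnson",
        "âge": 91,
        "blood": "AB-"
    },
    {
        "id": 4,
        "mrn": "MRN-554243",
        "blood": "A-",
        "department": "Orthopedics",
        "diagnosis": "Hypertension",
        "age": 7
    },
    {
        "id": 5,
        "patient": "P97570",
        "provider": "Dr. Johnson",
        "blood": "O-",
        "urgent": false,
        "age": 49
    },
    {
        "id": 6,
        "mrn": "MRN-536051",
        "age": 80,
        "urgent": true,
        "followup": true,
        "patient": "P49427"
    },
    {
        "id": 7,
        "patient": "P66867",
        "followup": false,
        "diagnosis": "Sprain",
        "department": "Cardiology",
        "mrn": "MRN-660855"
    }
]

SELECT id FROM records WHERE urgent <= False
[3, 5]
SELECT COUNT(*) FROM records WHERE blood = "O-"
2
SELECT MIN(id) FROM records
1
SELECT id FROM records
[1, 2, 3, 4, 5, 6, 7]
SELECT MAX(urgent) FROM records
True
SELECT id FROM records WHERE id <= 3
[1, 2, 3]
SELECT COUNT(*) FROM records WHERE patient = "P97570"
1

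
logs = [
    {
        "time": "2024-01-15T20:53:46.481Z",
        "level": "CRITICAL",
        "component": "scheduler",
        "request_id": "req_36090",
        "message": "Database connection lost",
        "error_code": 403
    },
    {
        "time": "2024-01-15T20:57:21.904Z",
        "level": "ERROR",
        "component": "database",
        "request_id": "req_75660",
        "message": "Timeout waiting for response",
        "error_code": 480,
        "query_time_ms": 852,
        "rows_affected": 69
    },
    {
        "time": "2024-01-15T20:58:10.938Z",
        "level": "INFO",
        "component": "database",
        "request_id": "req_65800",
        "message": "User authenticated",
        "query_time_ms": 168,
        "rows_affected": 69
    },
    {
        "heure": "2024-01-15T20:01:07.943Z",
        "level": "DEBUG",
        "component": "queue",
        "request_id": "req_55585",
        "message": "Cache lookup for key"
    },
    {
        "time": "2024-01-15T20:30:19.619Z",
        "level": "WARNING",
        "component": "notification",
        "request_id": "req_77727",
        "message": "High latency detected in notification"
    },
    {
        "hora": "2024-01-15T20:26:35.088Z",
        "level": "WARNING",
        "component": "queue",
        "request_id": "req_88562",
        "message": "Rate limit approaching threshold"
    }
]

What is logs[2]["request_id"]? "req_65800"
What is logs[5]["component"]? "queue"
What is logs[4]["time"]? "2024-01-15T20:30:19.619Z"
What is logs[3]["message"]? "Cache lookup for key"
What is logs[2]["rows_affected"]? 69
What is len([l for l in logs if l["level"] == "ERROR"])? 1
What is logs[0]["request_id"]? "req_36090"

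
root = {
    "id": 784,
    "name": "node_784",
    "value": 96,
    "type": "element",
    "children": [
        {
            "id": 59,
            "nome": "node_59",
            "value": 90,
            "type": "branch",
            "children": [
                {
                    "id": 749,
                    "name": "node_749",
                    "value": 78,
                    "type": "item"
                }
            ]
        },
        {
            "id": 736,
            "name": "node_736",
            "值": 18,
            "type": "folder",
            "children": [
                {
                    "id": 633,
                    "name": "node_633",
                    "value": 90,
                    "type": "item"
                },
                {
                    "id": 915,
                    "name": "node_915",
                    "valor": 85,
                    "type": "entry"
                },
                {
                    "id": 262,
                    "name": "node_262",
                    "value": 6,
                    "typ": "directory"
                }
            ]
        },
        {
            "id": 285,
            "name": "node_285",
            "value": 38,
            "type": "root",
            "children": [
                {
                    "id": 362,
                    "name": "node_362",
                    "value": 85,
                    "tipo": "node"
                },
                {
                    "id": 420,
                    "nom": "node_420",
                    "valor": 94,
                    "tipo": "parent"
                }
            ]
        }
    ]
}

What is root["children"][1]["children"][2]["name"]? "node_262"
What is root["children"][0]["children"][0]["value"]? 78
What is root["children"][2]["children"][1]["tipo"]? "parent"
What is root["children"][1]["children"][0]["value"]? 90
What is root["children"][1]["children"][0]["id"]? 633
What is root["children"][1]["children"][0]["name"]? "node_633"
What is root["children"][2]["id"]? 285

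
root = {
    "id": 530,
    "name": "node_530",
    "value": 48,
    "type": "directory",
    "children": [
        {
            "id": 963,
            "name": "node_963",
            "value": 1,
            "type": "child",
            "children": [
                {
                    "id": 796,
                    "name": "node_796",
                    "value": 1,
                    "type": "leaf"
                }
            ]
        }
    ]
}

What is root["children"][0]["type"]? "child"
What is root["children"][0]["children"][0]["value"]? 1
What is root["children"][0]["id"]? 963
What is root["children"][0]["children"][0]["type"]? "leaf"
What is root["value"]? 48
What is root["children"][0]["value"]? 1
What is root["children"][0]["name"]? "node_963"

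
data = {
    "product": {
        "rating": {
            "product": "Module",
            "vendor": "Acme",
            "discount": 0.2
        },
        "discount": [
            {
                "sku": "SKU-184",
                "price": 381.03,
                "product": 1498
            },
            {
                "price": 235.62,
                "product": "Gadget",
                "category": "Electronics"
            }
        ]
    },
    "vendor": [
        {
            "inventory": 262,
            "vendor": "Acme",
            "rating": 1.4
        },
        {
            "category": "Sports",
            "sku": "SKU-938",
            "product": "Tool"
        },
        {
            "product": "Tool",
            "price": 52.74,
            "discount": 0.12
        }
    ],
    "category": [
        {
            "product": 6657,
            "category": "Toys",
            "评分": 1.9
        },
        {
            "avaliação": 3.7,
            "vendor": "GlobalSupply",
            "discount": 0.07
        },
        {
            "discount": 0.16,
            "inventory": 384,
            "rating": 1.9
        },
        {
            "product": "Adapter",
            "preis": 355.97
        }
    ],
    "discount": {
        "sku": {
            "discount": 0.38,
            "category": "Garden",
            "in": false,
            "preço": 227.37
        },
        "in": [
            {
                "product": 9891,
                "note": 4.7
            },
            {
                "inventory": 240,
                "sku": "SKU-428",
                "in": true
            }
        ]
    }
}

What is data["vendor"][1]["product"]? "Tool"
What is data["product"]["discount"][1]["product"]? "Gadget"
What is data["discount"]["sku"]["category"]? "Garden"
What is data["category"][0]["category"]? "Toys"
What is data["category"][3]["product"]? "Adapter"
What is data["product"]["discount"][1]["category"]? "Electronics"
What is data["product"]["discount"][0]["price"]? 381.03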